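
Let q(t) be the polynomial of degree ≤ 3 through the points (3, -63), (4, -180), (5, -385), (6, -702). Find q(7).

-1155

Evaluate each Lagrange basis at t = 7:
L_0(7) = (3)·(2)·(1)/[(-1)·(-2)·(-3)] = -1
L_1(7) = (4)·(2)·(1)/[(1)·(-1)·(-2)] = 4
L_2(7) = (4)·(3)·(1)/[(2)·(1)·(-1)] = -6
L_3(7) = (4)·(3)·(2)/[(3)·(2)·(1)] = 4
Sum: (-63)·(-1) + (-180)·(4) + (-385)·(-6) + (-702)·(4) = -1155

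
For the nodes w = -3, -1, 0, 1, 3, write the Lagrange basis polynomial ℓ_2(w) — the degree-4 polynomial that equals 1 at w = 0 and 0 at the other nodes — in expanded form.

ℓ_2(w) = (w + 3)(w + 1)(w - 1)(w - 3) / [(3)·(1)·(-1)·(-3)]
       = (w^4 - 10w^2 + 9) / (9)

ℓ_2(w) = (1/9)w^4 - (10/9)w^2 + 1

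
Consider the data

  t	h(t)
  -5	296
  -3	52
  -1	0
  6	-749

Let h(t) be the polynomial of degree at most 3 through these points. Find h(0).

1

L_0(0) = (3)·(1)·(-6)/[(-2)·(-4)·(-11)] = 9/44
L_1(0) = (5)·(1)·(-6)/[(2)·(-2)·(-9)] = -5/6
L_2(0) = (5)·(3)·(-6)/[(4)·(2)·(-7)] = 45/28
L_3(0) = (5)·(3)·(1)/[(11)·(9)·(7)] = 5/231
Sum: 296·(9/44) + 52·(-5/6) + 0 + (-749)·(5/231) = 1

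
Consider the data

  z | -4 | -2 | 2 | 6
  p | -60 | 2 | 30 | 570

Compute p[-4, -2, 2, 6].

2

p[-4,-2] = (2 - (-60)) / (-2 - (-4)) = 31
p[-2,2] = (30 - 2) / (2 - (-2)) = 7
p[2,6] = (570 - 30) / (6 - 2) = 135
p[-4,-2,2] = (7 - 31) / (2 - (-4)) = -4
p[-2,2,6] = (135 - 7) / (6 - (-2)) = 16
p[-4,-2,2,6] = (16 - (-4)) / (6 - (-4)) = 2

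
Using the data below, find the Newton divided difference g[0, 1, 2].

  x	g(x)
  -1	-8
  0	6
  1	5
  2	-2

-3

g[0,1] = (5 - 6) / (1 - 0) = -1
g[1,2] = (-2 - 5) / (2 - 1) = -7
g[0,1,2] = (-7 - (-1)) / (2 - 0) = -3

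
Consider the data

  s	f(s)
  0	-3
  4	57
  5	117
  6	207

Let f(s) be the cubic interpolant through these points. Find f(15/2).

3291/8

Evaluate each Lagrange basis at s = 15/2:
L_0(15/2) = (7/2)·(5/2)·(3/2)/[(-4)·(-5)·(-6)] = -7/64
L_1(15/2) = (15/2)·(5/2)·(3/2)/[(4)·(-1)·(-2)] = 225/64
L_2(15/2) = (15/2)·(7/2)·(3/2)/[(5)·(1)·(-1)] = -63/8
L_3(15/2) = (15/2)·(7/2)·(5/2)/[(6)·(2)·(1)] = 175/32
Sum: (-3)·(-7/64) + 57·(225/64) + 117·(-63/8) + 207·(175/32) = 3291/8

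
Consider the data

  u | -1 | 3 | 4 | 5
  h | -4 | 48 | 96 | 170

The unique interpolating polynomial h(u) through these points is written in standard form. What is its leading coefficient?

The leading coefficient equals the top divided difference h[-1,3,4,5].
h[-1,3] = (48 - (-4)) / (3 - (-1)) = 13
h[3,4] = (96 - 48) / (4 - 3) = 48
h[4,5] = (170 - 96) / (5 - 4) = 74
h[-1,3,4] = (48 - 13) / (4 - (-1)) = 7
h[3,4,5] = (74 - 48) / (5 - 3) = 13
h[-1,3,4,5] = (13 - 7) / (5 - (-1)) = 1

1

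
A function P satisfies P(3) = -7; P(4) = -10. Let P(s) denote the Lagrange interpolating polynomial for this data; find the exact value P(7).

Evaluate each Lagrange basis at s = 7:
L_0(7) = (3)/[(-1)] = -3
L_1(7) = (4)/[(1)] = 4
Sum: (-7)·(-3) + (-10)·(4) = -19

-19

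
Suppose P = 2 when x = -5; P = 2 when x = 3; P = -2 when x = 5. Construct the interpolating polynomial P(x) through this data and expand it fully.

Newton's divided differences:
P[-5,3] = (2 - 2) / (3 - (-5)) = 0
P[3,5] = (-2 - 2) / (5 - 3) = -2
P[-5,3,5] = (-2 - 0) / (5 - (-5)) = -1/5
P(x) = 2 + (-1/5)·(x + 5)(x - 3)
Expanding: P(x) = -(1/5)x^2 - (2/5)x + 5

P(x) = -(1/5)x^2 - (2/5)x + 5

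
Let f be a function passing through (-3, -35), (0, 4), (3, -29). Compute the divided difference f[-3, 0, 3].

f[-3,0] = (4 - (-35)) / (0 - (-3)) = 13
f[0,3] = (-29 - 4) / (3 - 0) = -11
f[-3,0,3] = (-11 - 13) / (3 - (-3)) = -4

-4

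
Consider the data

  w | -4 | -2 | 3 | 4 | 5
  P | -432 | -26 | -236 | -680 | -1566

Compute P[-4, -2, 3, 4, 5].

-2

P[-4,-2] = (-26 - (-432)) / (-2 - (-4)) = 203
P[-2,3] = (-236 - (-26)) / (3 - (-2)) = -42
P[3,4] = (-680 - (-236)) / (4 - 3) = -444
P[4,5] = (-1566 - (-680)) / (5 - 4) = -886
P[-4,-2,3] = (-42 - 203) / (3 - (-4)) = -35
P[-2,3,4] = (-444 - (-42)) / (4 - (-2)) = -67
P[3,4,5] = (-886 - (-444)) / (5 - 3) = -221
P[-4,-2,3,4] = (-67 - (-35)) / (4 - (-4)) = -4
P[-2,3,4,5] = (-221 - (-67)) / (5 - (-2)) = -22
P[-4,-2,3,4,5] = (-22 - (-4)) / (5 - (-4)) = -2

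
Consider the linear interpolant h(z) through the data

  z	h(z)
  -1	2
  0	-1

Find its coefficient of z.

-3

The leading coefficient equals the top divided difference h[-1,0].
h[-1,0] = (-1 - 2) / (0 - (-1)) = -3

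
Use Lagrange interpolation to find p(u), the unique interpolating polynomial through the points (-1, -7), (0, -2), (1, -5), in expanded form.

p(u) = -4u^2 + u - 2

Build the Lagrange basis polynomials:
L_0(u) = u(u - 1) / [2] = (1/2)u^2 - (1/2)u
L_1(u) = (u + 1)(u - 1) / [-1] = -u^2 + 1
L_2(u) = (u + 1)u / [2] = (1/2)u^2 + (1/2)u
p(u) = (-7)·L_0 + (-2)·L_1 + (-5)·L_2
  (-7)·L_0(u) = -(7/2)u^2 + (7/2)u
  (-2)·L_1(u) = 2u^2 - 2
  (-5)·L_2(u) = -(5/2)u^2 - (5/2)u
Adding term by term: -4u^2 + u - 2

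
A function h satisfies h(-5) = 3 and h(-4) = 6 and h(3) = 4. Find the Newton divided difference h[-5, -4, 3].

h[-5,-4] = (6 - 3) / (-4 - (-5)) = 3
h[-4,3] = (4 - 6) / (3 - (-4)) = -2/7
h[-5,-4,3] = (-2/7 - 3) / (3 - (-5)) = -23/56

-23/56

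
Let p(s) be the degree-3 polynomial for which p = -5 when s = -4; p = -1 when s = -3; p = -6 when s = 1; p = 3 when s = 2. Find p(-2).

-11/5

Using Newton's divided-difference form:
p[-4,-3] = (-1 - (-5)) / (-3 - (-4)) = 4
p[-3,1] = (-6 - (-1)) / (1 - (-3)) = -5/4
p[1,2] = (3 - (-6)) / (2 - 1) = 9
p[-4,-3,1] = (-5/4 - 4) / (1 - (-4)) = -21/20
p[-3,1,2] = (9 - (-5/4)) / (2 - (-3)) = 41/20
p[-4,-3,1,2] = (41/20 - (-21/20)) / (2 - (-4)) = 31/60
p(-2) = -5 + 4·(2) + (-21/20)·(2)·(1) + (31/60)·(2)·(1)·(-3) = -11/5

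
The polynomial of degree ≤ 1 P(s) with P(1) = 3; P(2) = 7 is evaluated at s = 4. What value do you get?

L_0(4) = (2)/[(-1)] = -2
L_1(4) = (3)/[(1)] = 3
Sum: 3·(-2) + 7·(3) = 15

15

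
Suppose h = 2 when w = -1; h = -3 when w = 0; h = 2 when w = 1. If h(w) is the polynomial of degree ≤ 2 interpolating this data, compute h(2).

Using Newton's divided-difference form:
h[-1,0] = (-3 - 2) / (0 - (-1)) = -5
h[0,1] = (2 - (-3)) / (1 - 0) = 5
h[-1,0,1] = (5 - (-5)) / (1 - (-1)) = 5
h(2) = 2 + (-5)·(3) + 5·(3)·(2) = 17

17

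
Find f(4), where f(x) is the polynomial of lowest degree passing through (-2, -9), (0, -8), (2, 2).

Evaluate each Lagrange basis at x = 4:
L_0(4) = (4)·(2)/[(-2)·(-4)] = 1
L_1(4) = (6)·(2)/[(2)·(-2)] = -3
L_2(4) = (6)·(4)/[(4)·(2)] = 3
Sum: (-9)·(1) + (-8)·(-3) + 2·(3) = 21

21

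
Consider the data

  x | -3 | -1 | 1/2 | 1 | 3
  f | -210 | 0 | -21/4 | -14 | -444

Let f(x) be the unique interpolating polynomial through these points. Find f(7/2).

Evaluate each Lagrange basis at x = 7/2:
L_0(7/2) = (9/2)·(3)·(5/2)·(1/2)/[(-2)·(-7/2)·(-4)·(-6)] = 45/448
L_1(7/2) = (13/2)·(3)·(5/2)·(1/2)/[(2)·(-3/2)·(-2)·(-4)] = -65/64
L_2(7/2) = (13/2)·(9/2)·(5/2)·(1/2)/[(7/2)·(3/2)·(-1/2)·(-5/2)] = 39/7
L_3(7/2) = (13/2)·(9/2)·(3)·(1/2)/[(4)·(2)·(1/2)·(-2)] = -351/64
L_4(7/2) = (13/2)·(9/2)·(3)·(5/2)/[(6)·(4)·(5/2)·(2)] = 117/64
Sum: (-210)·(45/448) + 0 + (-21/4)·(39/7) + (-14)·(-351/64) + (-444)·(117/64) = -3141/4

-3141/4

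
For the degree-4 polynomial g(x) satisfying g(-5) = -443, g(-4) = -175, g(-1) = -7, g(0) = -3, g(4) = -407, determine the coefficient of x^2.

-2

Build the Lagrange basis polynomials:
L_0(x) = (x + 4)(x + 1)x(x - 4) / [180] = (1/180)x^4 + (1/180)x^3 - (4/45)x^2 - (4/45)x
L_1(x) = (x + 5)(x + 1)x(x - 4) / [-96] = -(1/96)x^4 - (1/48)x^3 + (19/96)x^2 + (5/24)x
L_2(x) = (x + 5)(x + 4)x(x - 4) / [60] = (1/60)x^4 + (1/12)x^3 - (4/15)x^2 - (4/3)x
L_3(x) = (x + 5)(x + 4)(x + 1)(x - 4) / [-80] = -(1/80)x^4 - (3/40)x^3 + (11/80)x^2 + (6/5)x + 1
L_4(x) = (x + 5)(x + 4)(x + 1)x / [1440] = (1/1440)x^4 + (1/144)x^3 + (29/1440)x^2 + (1/72)x
g(x) = (-443)·L_0 + (-175)·L_1 + (-7)·L_2 + (-3)·L_3 + (-407)·L_4
Only the coefficient of x^2 is needed; take it from each L_i and combine:
(-443)·(-4/45) + (-175)·(19/96) + (-7)·(-4/15) + (-3)·(11/80) + (-407)·(29/1440) = -2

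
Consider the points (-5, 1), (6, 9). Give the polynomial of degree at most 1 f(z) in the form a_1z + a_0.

Build the Lagrange basis polynomials:
L_0(z) = (z - 6) / [-11] = -(1/11)z + 6/11
L_1(z) = (z + 5) / [11] = (1/11)z + 5/11
f(z) = 1·L_0 + 9·L_1
  1·L_0(z) = -(1/11)z + 6/11
  9·L_1(z) = (9/11)z + 45/11
Adding term by term: (8/11)z + 51/11

f(z) = (8/11)z + 51/11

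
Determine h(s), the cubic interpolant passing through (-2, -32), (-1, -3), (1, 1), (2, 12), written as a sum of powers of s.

h(s) = 3s^3 - 3s^2 - s + 2

Build the Lagrange basis polynomials:
L_0(s) = (s + 1)(s - 1)(s - 2) / [-12] = -(1/12)s^3 + (1/6)s^2 + (1/12)s - 1/6
L_1(s) = (s + 2)(s - 1)(s - 2) / [6] = (1/6)s^3 - (1/6)s^2 - (2/3)s + 2/3
L_2(s) = (s + 2)(s + 1)(s - 2) / [-6] = -(1/6)s^3 - (1/6)s^2 + (2/3)s + 2/3
L_3(s) = (s + 2)(s + 1)(s - 1) / [12] = (1/12)s^3 + (1/6)s^2 - (1/12)s - 1/6
h(s) = (-32)·L_0 + (-3)·L_1 + 1·L_2 + 12·L_3
  (-32)·L_0(s) = (8/3)s^3 - (16/3)s^2 - (8/3)s + 16/3
  (-3)·L_1(s) = -(1/2)s^3 + (1/2)s^2 + 2s - 2
  1·L_2(s) = -(1/6)s^3 - (1/6)s^2 + (2/3)s + 2/3
  12·L_3(s) = s^3 + 2s^2 - s - 2
Adding term by term: 3s^3 - 3s^2 - s + 2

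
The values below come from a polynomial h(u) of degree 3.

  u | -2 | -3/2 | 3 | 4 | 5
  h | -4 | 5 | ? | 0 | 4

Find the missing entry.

The 4 known values determine h uniquely (degree ≤ 3).
Evaluate each Lagrange basis at u = 3:
L_0(3) = (9/2)·(-1)·(-2)/[(-1/2)·(-6)·(-7)] = -3/7
L_1(3) = (5)·(-1)·(-2)/[(1/2)·(-11/2)·(-13/2)] = 80/143
L_2(3) = (5)·(9/2)·(-2)/[(6)·(11/2)·(-1)] = 15/11
L_3(3) = (5)·(9/2)·(-1)/[(7)·(13/2)·(1)] = -45/91
Sum: (-4)·(-3/7) + 5·(80/143) + 0 + 4·(-45/91) = 2536/1001

2536/1001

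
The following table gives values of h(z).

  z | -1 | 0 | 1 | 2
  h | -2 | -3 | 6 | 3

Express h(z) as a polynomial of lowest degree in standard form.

h(z) = -(11/3)z^3 + 5z^2 + (23/3)z - 3

Build the Lagrange basis polynomials:
L_0(z) = z(z - 1)(z - 2) / [-6] = -(1/6)z^3 + (1/2)z^2 - (1/3)z
L_1(z) = (z + 1)(z - 1)(z - 2) / [2] = (1/2)z^3 - z^2 - (1/2)z + 1
L_2(z) = (z + 1)z(z - 2) / [-2] = -(1/2)z^3 + (1/2)z^2 + z
L_3(z) = (z + 1)z(z - 1) / [6] = (1/6)z^3 - (1/6)z
h(z) = (-2)·L_0 + (-3)·L_1 + 6·L_2 + 3·L_3
  (-2)·L_0(z) = (1/3)z^3 - z^2 + (2/3)z
  (-3)·L_1(z) = -(3/2)z^3 + 3z^2 + (3/2)z - 3
  6·L_2(z) = -3z^3 + 3z^2 + 6z
  3·L_3(z) = (1/2)z^3 - (1/2)z
Adding term by term: -(11/3)z^3 + 5z^2 + (23/3)z - 3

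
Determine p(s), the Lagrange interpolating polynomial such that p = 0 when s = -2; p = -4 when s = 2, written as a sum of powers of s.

Build the Lagrange basis polynomials:
L_0(s) = (s - 2) / [-4] = -(1/4)s + 1/2
L_1(s) = (s + 2) / [4] = (1/4)s + 1/2
p(s) = 0·L_0 + (-4)·L_1
  0·L_0(s) = 0
  (-4)·L_1(s) = -s - 2
Adding term by term: -s - 2

p(s) = -s - 2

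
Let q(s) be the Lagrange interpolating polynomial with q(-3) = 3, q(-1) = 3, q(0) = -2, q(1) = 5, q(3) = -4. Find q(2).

109/8

Evaluate each Lagrange basis at s = 2:
L_0(2) = (3)·(2)·(1)·(-1)/[(-2)·(-3)·(-4)·(-6)] = -1/24
L_1(2) = (5)·(2)·(1)·(-1)/[(2)·(-1)·(-2)·(-4)] = 5/8
L_2(2) = (5)·(3)·(1)·(-1)/[(3)·(1)·(-1)·(-3)] = -5/3
L_3(2) = (5)·(3)·(2)·(-1)/[(4)·(2)·(1)·(-2)] = 15/8
L_4(2) = (5)·(3)·(2)·(1)/[(6)·(4)·(3)·(2)] = 5/24
Sum: 3·(-1/24) + 3·(5/8) + (-2)·(-5/3) + 5·(15/8) + (-4)·(5/24) = 109/8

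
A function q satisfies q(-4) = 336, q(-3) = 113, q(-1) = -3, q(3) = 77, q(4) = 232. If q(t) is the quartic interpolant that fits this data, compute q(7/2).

Using Newton's divided-difference form:
q[-4,-3] = (113 - 336) / (-3 - (-4)) = -223
q[-3,-1] = (-3 - 113) / (-1 - (-3)) = -58
q[-1,3] = (77 - (-3)) / (3 - (-1)) = 20
q[3,4] = (232 - 77) / (4 - 3) = 155
q[-4,-3,-1] = (-58 - (-223)) / (-1 - (-4)) = 55
q[-3,-1,3] = (20 - (-58)) / (3 - (-3)) = 13
q[-1,3,4] = (155 - 20) / (4 - (-1)) = 27
q[-4,-3,-1,3] = (13 - 55) / (3 - (-4)) = -6
q[-3,-1,3,4] = (27 - 13) / (4 - (-3)) = 2
q[-4,-3,-1,3,4] = (2 - (-6)) / (4 - (-4)) = 1
q(7/2) = 336 + (-223)·(15/2) + 55·(15/2)·(13/2) + (-6)·(15/2)·(13/2)·(9/2) + 1·(15/2)·(13/2)·(9/2)·(1/2) = 2211/16

2211/16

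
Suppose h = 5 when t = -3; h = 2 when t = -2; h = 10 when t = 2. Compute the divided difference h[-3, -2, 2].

h[-3,-2] = (2 - 5) / (-2 - (-3)) = -3
h[-2,2] = (10 - 2) / (2 - (-2)) = 2
h[-3,-2,2] = (2 - (-3)) / (2 - (-3)) = 1

1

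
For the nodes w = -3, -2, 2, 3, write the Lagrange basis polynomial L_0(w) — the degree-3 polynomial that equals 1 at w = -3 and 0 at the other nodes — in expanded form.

L_0(w) = -(1/30)w^3 + (1/10)w^2 + (2/15)w - 2/5

L_0(w) = (w + 2)(w - 2)(w - 3) / [(-1)·(-5)·(-6)]
       = (w^3 - 3w^2 - 4w + 12) / (-30)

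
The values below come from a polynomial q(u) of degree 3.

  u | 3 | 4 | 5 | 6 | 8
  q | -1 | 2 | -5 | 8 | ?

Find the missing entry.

The 4 known values determine q uniquely (degree ≤ 3).
Evaluate each Lagrange basis at u = 8:
L_0(8) = (4)·(3)·(2)/[(-1)·(-2)·(-3)] = -4
L_1(8) = (5)·(3)·(2)/[(1)·(-1)·(-2)] = 15
L_2(8) = (5)·(4)·(2)/[(2)·(1)·(-1)] = -20
L_3(8) = (5)·(4)·(3)/[(3)·(2)·(1)] = 10
Sum: (-1)·(-4) + 2·(15) + (-5)·(-20) + 8·(10) = 214

214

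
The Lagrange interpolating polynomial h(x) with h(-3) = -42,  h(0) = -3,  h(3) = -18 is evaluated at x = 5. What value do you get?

Evaluate each Lagrange basis at x = 5:
L_0(5) = (5)·(2)/[(-3)·(-6)] = 5/9
L_1(5) = (8)·(2)/[(3)·(-3)] = -16/9
L_2(5) = (8)·(5)/[(6)·(3)] = 20/9
Sum: (-42)·(5/9) + (-3)·(-16/9) + (-18)·(20/9) = -58

-58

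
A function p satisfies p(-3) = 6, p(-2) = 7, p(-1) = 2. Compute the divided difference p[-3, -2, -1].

-3

p[-3,-2] = (7 - 6) / (-2 - (-3)) = 1
p[-2,-1] = (2 - 7) / (-1 - (-2)) = -5
p[-3,-2,-1] = (-5 - 1) / (-1 - (-3)) = -3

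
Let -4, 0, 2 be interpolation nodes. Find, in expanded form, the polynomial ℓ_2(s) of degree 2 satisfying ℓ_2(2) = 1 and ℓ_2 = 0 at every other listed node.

ℓ_2(s) = (s + 4)s / [(6)·(2)]
       = (s^2 + 4s) / (12)

ℓ_2(s) = (1/12)s^2 + (1/3)s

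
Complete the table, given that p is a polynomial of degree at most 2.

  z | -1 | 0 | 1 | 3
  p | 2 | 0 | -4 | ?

-18

The 3 known values determine p uniquely (degree ≤ 2).
L_0(3) = (3)·(2)/[(-1)·(-2)] = 3
L_1(3) = (4)·(2)/[(1)·(-1)] = -8
L_2(3) = (4)·(3)/[(2)·(1)] = 6
Sum: 2·(3) + 0 + (-4)·(6) = -18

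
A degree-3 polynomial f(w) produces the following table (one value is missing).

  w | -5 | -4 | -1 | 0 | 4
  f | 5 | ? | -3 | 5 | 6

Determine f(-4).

The 4 known values determine f uniquely (degree ≤ 3).
L_0(-4) = (-3)·(-4)·(-8)/[(-4)·(-5)·(-9)] = 8/15
L_1(-4) = (1)·(-4)·(-8)/[(4)·(-1)·(-5)] = 8/5
L_2(-4) = (1)·(-3)·(-8)/[(5)·(1)·(-4)] = -6/5
L_3(-4) = (1)·(-3)·(-4)/[(9)·(5)·(4)] = 1/15
Sum: 5·(8/15) + (-3)·(8/5) + 5·(-6/5) + 6·(1/15) = -116/15

-116/15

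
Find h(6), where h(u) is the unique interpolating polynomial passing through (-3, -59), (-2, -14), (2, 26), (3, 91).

706

Evaluate each Lagrange basis at u = 6:
L_0(6) = (8)·(4)·(3)/[(-1)·(-5)·(-6)] = -16/5
L_1(6) = (9)·(4)·(3)/[(1)·(-4)·(-5)] = 27/5
L_2(6) = (9)·(8)·(3)/[(5)·(4)·(-1)] = -54/5
L_3(6) = (9)·(8)·(4)/[(6)·(5)·(1)] = 48/5
Sum: (-59)·(-16/5) + (-14)·(27/5) + 26·(-54/5) + 91·(48/5) = 706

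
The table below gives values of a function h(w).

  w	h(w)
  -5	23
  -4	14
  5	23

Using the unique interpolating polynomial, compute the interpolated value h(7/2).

Using Newton's divided-difference form:
h[-5,-4] = (14 - 23) / (-4 - (-5)) = -9
h[-4,5] = (23 - 14) / (5 - (-4)) = 1
h[-5,-4,5] = (1 - (-9)) / (5 - (-5)) = 1
h(7/2) = 23 + (-9)·(17/2) + 1·(17/2)·(15/2) = 41/4

41/4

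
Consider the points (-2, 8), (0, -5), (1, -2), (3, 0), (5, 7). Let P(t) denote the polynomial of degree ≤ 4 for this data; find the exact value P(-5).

Evaluate each Lagrange basis at t = -5:
L_0(-5) = (-5)·(-6)·(-8)·(-10)/[(-2)·(-3)·(-5)·(-7)] = 80/7
L_1(-5) = (-3)·(-6)·(-8)·(-10)/[(2)·(-1)·(-3)·(-5)] = -48
L_2(-5) = (-3)·(-5)·(-8)·(-10)/[(3)·(1)·(-2)·(-4)] = 50
L_3(-5) = (-3)·(-5)·(-6)·(-10)/[(5)·(3)·(2)·(-2)] = -15
L_4(-5) = (-3)·(-5)·(-6)·(-8)/[(7)·(5)·(4)·(2)] = 18/7
Sum: 8·(80/7) + (-5)·(-48) + (-2)·(50) + 0 + 7·(18/7) = 1746/7

1746/7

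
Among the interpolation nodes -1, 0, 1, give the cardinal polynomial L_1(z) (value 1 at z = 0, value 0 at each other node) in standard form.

L_1(z) = (z + 1)(z - 1) / [(1)·(-1)]
       = (z^2 - 1) / (-1)

L_1(z) = -z^2 + 1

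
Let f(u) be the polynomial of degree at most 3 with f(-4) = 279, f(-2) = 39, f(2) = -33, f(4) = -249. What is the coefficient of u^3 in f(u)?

The leading coefficient equals the top divided difference f[-4,-2,2,4].
f[-4,-2] = (39 - 279) / (-2 - (-4)) = -120
f[-2,2] = (-33 - 39) / (2 - (-2)) = -18
f[2,4] = (-249 - (-33)) / (4 - 2) = -108
f[-4,-2,2] = (-18 - (-120)) / (2 - (-4)) = 17
f[-2,2,4] = (-108 - (-18)) / (4 - (-2)) = -15
f[-4,-2,2,4] = (-15 - 17) / (4 - (-4)) = -4

-4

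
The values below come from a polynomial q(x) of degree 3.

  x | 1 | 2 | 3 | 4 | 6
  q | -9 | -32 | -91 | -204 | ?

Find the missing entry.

-664

The 4 known values determine q uniquely (degree ≤ 3).
Evaluate each Lagrange basis at x = 6:
L_0(6) = (4)·(3)·(2)/[(-1)·(-2)·(-3)] = -4
L_1(6) = (5)·(3)·(2)/[(1)·(-1)·(-2)] = 15
L_2(6) = (5)·(4)·(2)/[(2)·(1)·(-1)] = -20
L_3(6) = (5)·(4)·(3)/[(3)·(2)·(1)] = 10
Sum: (-9)·(-4) + (-32)·(15) + (-91)·(-20) + (-204)·(10) = -664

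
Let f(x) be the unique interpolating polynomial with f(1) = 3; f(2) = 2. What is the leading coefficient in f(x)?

The leading coefficient equals the top divided difference f[1,2].
f[1,2] = (2 - 3) / (2 - 1) = -1

-1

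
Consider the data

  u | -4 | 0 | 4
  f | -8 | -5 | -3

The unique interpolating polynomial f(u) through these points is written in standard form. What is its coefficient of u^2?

-1/32

Build the Lagrange basis polynomials:
L_0(u) = u(u - 4) / [32] = (1/32)u^2 - (1/8)u
L_1(u) = (u + 4)(u - 4) / [-16] = -(1/16)u^2 + 1
L_2(u) = (u + 4)u / [32] = (1/32)u^2 + (1/8)u
f(u) = (-8)·L_0 + (-5)·L_1 + (-3)·L_2
Only the coefficient of u^2 is needed; take it from each L_i and combine:
(-8)·(1/32) + (-5)·(-1/16) + (-3)·(1/32) = -1/32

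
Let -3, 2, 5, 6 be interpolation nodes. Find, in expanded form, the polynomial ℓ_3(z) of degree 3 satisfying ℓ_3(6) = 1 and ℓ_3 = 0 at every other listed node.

ℓ_3(z) = (z + 3)(z - 2)(z - 5) / [(9)·(4)·(1)]
       = (z^3 - 4z^2 - 11z + 30) / (36)

ℓ_3(z) = (1/36)z^3 - (1/9)z^2 - (11/36)z + 5/6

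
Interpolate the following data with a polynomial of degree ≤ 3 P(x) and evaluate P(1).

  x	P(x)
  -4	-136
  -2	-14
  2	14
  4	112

4

L_0(1) = (3)·(-1)·(-3)/[(-2)·(-6)·(-8)] = -3/32
L_1(1) = (5)·(-1)·(-3)/[(2)·(-4)·(-6)] = 5/16
L_2(1) = (5)·(3)·(-3)/[(6)·(4)·(-2)] = 15/16
L_3(1) = (5)·(3)·(-1)/[(8)·(6)·(2)] = -5/32
Sum: (-136)·(-3/32) + (-14)·(5/16) + 14·(15/16) + 112·(-5/32) = 4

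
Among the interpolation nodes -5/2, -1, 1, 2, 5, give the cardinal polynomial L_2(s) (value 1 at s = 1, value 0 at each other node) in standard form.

L_2(s) = (s + 5/2)(s + 1)(s - 2)(s - 5) / [(7/2)·(2)·(-1)·(-4)]
       = (s^4 - (7/2)s^3 - 12s^2 + (35/2)s + 25) / (28)

L_2(s) = (1/28)s^4 - (1/8)s^3 - (3/7)s^2 + (5/8)s + 25/28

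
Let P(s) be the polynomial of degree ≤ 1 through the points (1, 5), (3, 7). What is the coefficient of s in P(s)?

1

The leading coefficient equals the top divided difference P[1,3].
P[1,3] = (7 - 5) / (3 - 1) = 1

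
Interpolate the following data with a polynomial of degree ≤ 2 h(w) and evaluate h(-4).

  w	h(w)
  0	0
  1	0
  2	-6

-60

L_0(-4) = (-5)·(-6)/[(-1)·(-2)] = 15
L_1(-4) = (-4)·(-6)/[(1)·(-1)] = -24
L_2(-4) = (-4)·(-5)/[(2)·(1)] = 10
Sum: 0 + 0 + (-6)·(10) = -60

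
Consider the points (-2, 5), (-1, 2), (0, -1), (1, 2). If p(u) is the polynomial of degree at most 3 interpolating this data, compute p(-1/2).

1/8

Using Newton's divided-difference form:
p[-2,-1] = (2 - 5) / (-1 - (-2)) = -3
p[-1,0] = (-1 - 2) / (0 - (-1)) = -3
p[0,1] = (2 - (-1)) / (1 - 0) = 3
p[-2,-1,0] = (-3 - (-3)) / (0 - (-2)) = 0
p[-1,0,1] = (3 - (-3)) / (1 - (-1)) = 3
p[-2,-1,0,1] = (3 - 0) / (1 - (-2)) = 1
p(-1/2) = 5 + (-3)·(3/2) + 0·(3/2)·(1/2) + 1·(3/2)·(1/2)·(-1/2) = 1/8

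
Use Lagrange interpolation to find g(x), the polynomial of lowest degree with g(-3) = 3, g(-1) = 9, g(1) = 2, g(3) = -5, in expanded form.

Build the Lagrange basis polynomials:
L_0(x) = (x + 1)(x - 1)(x - 3) / [-48] = -(1/48)x^3 + (1/16)x^2 + (1/48)x - 1/16
L_1(x) = (x + 3)(x - 1)(x - 3) / [16] = (1/16)x^3 - (1/16)x^2 - (9/16)x + 9/16
L_2(x) = (x + 3)(x + 1)(x - 3) / [-16] = -(1/16)x^3 - (1/16)x^2 + (9/16)x + 9/16
L_3(x) = (x + 3)(x + 1)(x - 1) / [48] = (1/48)x^3 + (1/16)x^2 - (1/48)x - 1/16
g(x) = 3·L_0 + 9·L_1 + 2·L_2 + (-5)·L_3
  3·L_0(x) = -(1/16)x^3 + (3/16)x^2 + (1/16)x - 3/16
  9·L_1(x) = (9/16)x^3 - (9/16)x^2 - (81/16)x + 81/16
  2·L_2(x) = -(1/8)x^3 - (1/8)x^2 + (9/8)x + 9/8
  (-5)·L_3(x) = -(5/48)x^3 - (5/16)x^2 + (5/48)x + 5/16
Adding term by term: (13/48)x^3 - (13/16)x^2 - (181/48)x + 101/16

g(x) = (13/48)x^3 - (13/16)x^2 - (181/48)x + 101/16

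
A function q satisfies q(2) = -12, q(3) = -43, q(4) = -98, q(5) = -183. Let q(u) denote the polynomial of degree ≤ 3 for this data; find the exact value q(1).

Evaluate each Lagrange basis at u = 1:
L_0(1) = (-2)·(-3)·(-4)/[(-1)·(-2)·(-3)] = 4
L_1(1) = (-1)·(-3)·(-4)/[(1)·(-1)·(-2)] = -6
L_2(1) = (-1)·(-2)·(-4)/[(2)·(1)·(-1)] = 4
L_3(1) = (-1)·(-2)·(-3)/[(3)·(2)·(1)] = -1
Sum: (-12)·(4) + (-43)·(-6) + (-98)·(4) + (-183)·(-1) = 1

1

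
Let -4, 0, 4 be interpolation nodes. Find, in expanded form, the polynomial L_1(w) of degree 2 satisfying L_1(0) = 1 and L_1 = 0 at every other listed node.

L_1(w) = (w + 4)(w - 4) / [(4)·(-4)]
       = (w^2 - 16) / (-16)

L_1(w) = -(1/16)w^2 + 1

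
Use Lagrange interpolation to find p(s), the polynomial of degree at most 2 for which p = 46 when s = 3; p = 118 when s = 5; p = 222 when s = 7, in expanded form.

L_0(s) = (s - 5)(s - 7) / [8] = (1/8)s^2 - (3/2)s + 35/8
L_1(s) = (s - 3)(s - 7) / [-4] = -(1/4)s^2 + (5/2)s - 21/4
L_2(s) = (s - 3)(s - 5) / [8] = (1/8)s^2 - s + 15/8
p(s) = 46·L_0 + 118·L_1 + 222·L_2
  46·L_0(s) = (23/4)s^2 - 69s + 805/4
  118·L_1(s) = -(59/2)s^2 + 295s - 1239/2
  222·L_2(s) = (111/4)s^2 - 222s + 1665/4
Adding term by term: 4s^2 + 4s - 2

p(s) = 4s^2 + 4s - 2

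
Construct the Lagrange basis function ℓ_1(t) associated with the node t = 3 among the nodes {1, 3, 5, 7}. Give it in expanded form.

ℓ_1(t) = (1/16)t^3 - (13/16)t^2 + (47/16)t - 35/16

ℓ_1(t) = (t - 1)(t - 5)(t - 7) / [(2)·(-2)·(-4)]
       = (t^3 - 13t^2 + 47t - 35) / (16)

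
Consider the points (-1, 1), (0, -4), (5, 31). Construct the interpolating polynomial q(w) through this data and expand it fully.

q(w) = 2w^2 - 3w - 4

Build the Lagrange basis polynomials:
L_0(w) = w(w - 5) / [6] = (1/6)w^2 - (5/6)w
L_1(w) = (w + 1)(w - 5) / [-5] = -(1/5)w^2 + (4/5)w + 1
L_2(w) = (w + 1)w / [30] = (1/30)w^2 + (1/30)w
q(w) = 1·L_0 + (-4)·L_1 + 31·L_2
  1·L_0(w) = (1/6)w^2 - (5/6)w
  (-4)·L_1(w) = (4/5)w^2 - (16/5)w - 4
  31·L_2(w) = (31/30)w^2 + (31/30)w
Adding term by term: 2w^2 - 3w - 4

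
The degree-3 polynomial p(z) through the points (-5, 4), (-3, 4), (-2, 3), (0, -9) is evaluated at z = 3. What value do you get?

-76

Evaluate each Lagrange basis at z = 3:
L_0(3) = (6)·(5)·(3)/[(-2)·(-3)·(-5)] = -3
L_1(3) = (8)·(5)·(3)/[(2)·(-1)·(-3)] = 20
L_2(3) = (8)·(6)·(3)/[(3)·(1)·(-2)] = -24
L_3(3) = (8)·(6)·(5)/[(5)·(3)·(2)] = 8
Sum: 4·(-3) + 4·(20) + 3·(-24) + (-9)·(8) = -76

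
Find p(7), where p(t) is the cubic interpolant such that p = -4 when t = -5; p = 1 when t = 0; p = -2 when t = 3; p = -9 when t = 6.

-401/33

Using Newton's divided-difference form:
p[-5,0] = (1 - (-4)) / (0 - (-5)) = 1
p[0,3] = (-2 - 1) / (3 - 0) = -1
p[3,6] = (-9 - (-2)) / (6 - 3) = -7/3
p[-5,0,3] = (-1 - 1) / (3 - (-5)) = -1/4
p[0,3,6] = (-7/3 - (-1)) / (6 - 0) = -2/9
p[-5,0,3,6] = (-2/9 - (-1/4)) / (6 - (-5)) = 1/396
p(7) = -4 + 1·(12) + (-1/4)·(12)·(7) + (1/396)·(12)·(7)·(4) = -401/33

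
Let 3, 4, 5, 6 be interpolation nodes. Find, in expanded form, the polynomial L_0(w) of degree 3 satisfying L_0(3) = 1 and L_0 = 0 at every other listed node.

L_0(w) = -(1/6)w^3 + (5/2)w^2 - (37/3)w + 20

L_0(w) = (w - 4)(w - 5)(w - 6) / [(-1)·(-2)·(-3)]
       = (w^3 - 15w^2 + 74w - 120) / (-6)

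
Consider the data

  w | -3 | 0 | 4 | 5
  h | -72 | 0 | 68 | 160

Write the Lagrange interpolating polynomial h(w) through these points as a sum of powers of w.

Build the Lagrange basis polynomials:
L_0(w) = w(w - 4)(w - 5) / [-168] = -(1/168)w^3 + (3/56)w^2 - (5/42)w
L_1(w) = (w + 3)(w - 4)(w - 5) / [60] = (1/60)w^3 - (1/10)w^2 - (7/60)w + 1
L_2(w) = (w + 3)w(w - 5) / [-28] = -(1/28)w^3 + (1/14)w^2 + (15/28)w
L_3(w) = (w + 3)w(w - 4) / [40] = (1/40)w^3 - (1/40)w^2 - (3/10)w
h(w) = (-72)·L_0 + 0·L_1 + 68·L_2 + 160·L_3
  (-72)·L_0(w) = (3/7)w^3 - (27/7)w^2 + (60/7)w
  0·L_1(w) = 0
  68·L_2(w) = -(17/7)w^3 + (34/7)w^2 + (255/7)w
  160·L_3(w) = 4w^3 - 4w^2 - 48w
Adding term by term: 2w^3 - 3w^2 - 3w

h(w) = 2w^3 - 3w^2 - 3w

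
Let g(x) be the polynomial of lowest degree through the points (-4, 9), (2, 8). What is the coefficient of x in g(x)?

-1/6

Build the Lagrange basis polynomials:
L_0(x) = (x - 2) / [-6] = -(1/6)x + 1/3
L_1(x) = (x + 4) / [6] = (1/6)x + 2/3
g(x) = 9·L_0 + 8·L_1
Only the coefficient of x is needed; take it from each L_i and combine:
9·(-1/6) + 8·(1/6) = -1/6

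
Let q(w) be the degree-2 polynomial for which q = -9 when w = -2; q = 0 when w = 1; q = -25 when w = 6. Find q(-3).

Using Newton's divided-difference form:
q[-2,1] = (0 - (-9)) / (1 - (-2)) = 3
q[1,6] = (-25 - 0) / (6 - 1) = -5
q[-2,1,6] = (-5 - 3) / (6 - (-2)) = -1
q(-3) = -9 + 3·(-1) + (-1)·(-1)·(-4) = -16

-16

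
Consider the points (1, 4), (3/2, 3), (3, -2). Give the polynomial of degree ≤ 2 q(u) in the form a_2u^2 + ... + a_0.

Newton's divided differences:
q[1,3/2] = (3 - 4) / (3/2 - 1) = -2
q[3/2,3] = (-2 - 3) / (3 - 3/2) = -10/3
q[1,3/2,3] = (-10/3 - (-2)) / (3 - 1) = -2/3
q(u) = 4 + (-2)·(u - 1) + (-2/3)·(u - 1)(u - 3/2)
Expanding: q(u) = -(2/3)u^2 - (1/3)u + 5

q(u) = -(2/3)u^2 - (1/3)u + 5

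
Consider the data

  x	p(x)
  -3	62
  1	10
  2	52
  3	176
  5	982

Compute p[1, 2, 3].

41

p[1,2] = (52 - 10) / (2 - 1) = 42
p[2,3] = (176 - 52) / (3 - 2) = 124
p[1,2,3] = (124 - 42) / (3 - 1) = 41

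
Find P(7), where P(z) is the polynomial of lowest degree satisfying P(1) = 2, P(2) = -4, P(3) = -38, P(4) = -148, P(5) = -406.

-1774

Evaluate each Lagrange basis at z = 7:
L_0(7) = (5)·(4)·(3)·(2)/[(-1)·(-2)·(-3)·(-4)] = 5
L_1(7) = (6)·(4)·(3)·(2)/[(1)·(-1)·(-2)·(-3)] = -24
L_2(7) = (6)·(5)·(3)·(2)/[(2)·(1)·(-1)·(-2)] = 45
L_3(7) = (6)·(5)·(4)·(2)/[(3)·(2)·(1)·(-1)] = -40
L_4(7) = (6)·(5)·(4)·(3)/[(4)·(3)·(2)·(1)] = 15
Sum: 2·(5) + (-4)·(-24) + (-38)·(45) + (-148)·(-40) + (-406)·(15) = -1774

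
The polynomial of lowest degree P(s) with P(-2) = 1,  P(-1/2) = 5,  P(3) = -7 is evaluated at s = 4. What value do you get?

Using Newton's divided-difference form:
P[-2,-1/2] = (5 - 1) / (-1/2 - (-2)) = 8/3
P[-1/2,3] = (-7 - 5) / (3 - (-1/2)) = -24/7
P[-2,-1/2,3] = (-24/7 - 8/3) / (3 - (-2)) = -128/105
P(4) = 1 + (8/3)·(6) + (-128/105)·(6)·(9/2) = -557/35

-557/35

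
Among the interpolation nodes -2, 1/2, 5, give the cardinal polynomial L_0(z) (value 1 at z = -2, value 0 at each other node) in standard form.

L_0(z) = (2/35)z^2 - (11/35)z + 1/7

L_0(z) = (z - 1/2)(z - 5) / [(-5/2)·(-7)]
       = (z^2 - (11/2)z + 5/2) / (35/2)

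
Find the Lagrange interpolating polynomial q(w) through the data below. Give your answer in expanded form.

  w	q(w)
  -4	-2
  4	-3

Build the Lagrange basis polynomials:
L_0(w) = (w - 4) / [-8] = -(1/8)w + 1/2
L_1(w) = (w + 4) / [8] = (1/8)w + 1/2
q(w) = (-2)·L_0 + (-3)·L_1
  (-2)·L_0(w) = (1/4)w - 1
  (-3)·L_1(w) = -(3/8)w - 3/2
Adding term by term: -(1/8)w - 5/2

q(w) = -(1/8)w - 5/2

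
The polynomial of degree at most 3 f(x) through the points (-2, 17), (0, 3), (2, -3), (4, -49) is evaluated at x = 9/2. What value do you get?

-579/8

Evaluate each Lagrange basis at x = 9/2:
L_0(9/2) = (9/2)·(5/2)·(1/2)/[(-2)·(-4)·(-6)] = -15/128
L_1(9/2) = (13/2)·(5/2)·(1/2)/[(2)·(-2)·(-4)] = 65/128
L_2(9/2) = (13/2)·(9/2)·(1/2)/[(4)·(2)·(-2)] = -117/128
L_3(9/2) = (13/2)·(9/2)·(5/2)/[(6)·(4)·(2)] = 195/128
Sum: 17·(-15/128) + 3·(65/128) + (-3)·(-117/128) + (-49)·(195/128) = -579/8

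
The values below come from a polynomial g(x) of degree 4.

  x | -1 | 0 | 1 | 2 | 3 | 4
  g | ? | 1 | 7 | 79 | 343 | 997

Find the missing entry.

The 5 known values determine g uniquely (degree ≤ 4).
L_0(-1) = (-2)·(-3)·(-4)·(-5)/[(-1)·(-2)·(-3)·(-4)] = 5
L_1(-1) = (-1)·(-3)·(-4)·(-5)/[(1)·(-1)·(-2)·(-3)] = -10
L_2(-1) = (-1)·(-2)·(-4)·(-5)/[(2)·(1)·(-1)·(-2)] = 10
L_3(-1) = (-1)·(-2)·(-3)·(-5)/[(3)·(2)·(1)·(-1)] = -5
L_4(-1) = (-1)·(-2)·(-3)·(-4)/[(4)·(3)·(2)·(1)] = 1
Sum: 1·(5) + 7·(-10) + 79·(10) + 343·(-5) + 997·(1) = 7

7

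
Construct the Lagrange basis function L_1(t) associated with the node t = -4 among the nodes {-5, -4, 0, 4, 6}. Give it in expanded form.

L_1(t) = (t + 5)t(t - 4)(t - 6) / [(1)·(-4)·(-8)·(-10)]
       = (t^4 - 5t^3 - 26t^2 + 120t) / (-320)

L_1(t) = -(1/320)t^4 + (1/64)t^3 + (13/160)t^2 - (3/8)t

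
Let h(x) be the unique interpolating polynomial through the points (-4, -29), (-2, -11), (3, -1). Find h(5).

-11

L_0(5) = (7)·(2)/[(-2)·(-7)] = 1
L_1(5) = (9)·(2)/[(2)·(-5)] = -9/5
L_2(5) = (9)·(7)/[(7)·(5)] = 9/5
Sum: (-29)·(1) + (-11)·(-9/5) + (-1)·(9/5) = -11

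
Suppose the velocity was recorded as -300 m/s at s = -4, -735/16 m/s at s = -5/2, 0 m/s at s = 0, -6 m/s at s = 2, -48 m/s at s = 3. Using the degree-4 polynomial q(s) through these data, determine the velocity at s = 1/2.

-3/16

Using Newton's divided-difference form:
q[-4,-5/2] = (-735/16 - (-300)) / (-5/2 - (-4)) = 1355/8
q[-5/2,0] = (0 - (-735/16)) / (0 - (-5/2)) = 147/8
q[0,2] = (-6 - 0) / (2 - 0) = -3
q[2,3] = (-48 - (-6)) / (3 - 2) = -42
q[-4,-5/2,0] = (147/8 - 1355/8) / (0 - (-4)) = -151/4
q[-5/2,0,2] = (-3 - 147/8) / (2 - (-5/2)) = -19/4
q[0,2,3] = (-42 - (-3)) / (3 - 0) = -13
q[-4,-5/2,0,2] = (-19/4 - (-151/4)) / (2 - (-4)) = 11/2
q[-5/2,0,2,3] = (-13 - (-19/4)) / (3 - (-5/2)) = -3/2
q[-4,-5/2,0,2,3] = (-3/2 - 11/2) / (3 - (-4)) = -1
q(1/2) = -300 + (1355/8)·(9/2) + (-151/4)·(9/2)·(3) + (11/2)·(9/2)·(3)·(1/2) + (-1)·(9/2)·(3)·(1/2)·(-3/2) = -3/16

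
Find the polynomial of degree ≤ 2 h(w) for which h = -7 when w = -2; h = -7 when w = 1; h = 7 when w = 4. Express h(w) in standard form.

h(w) = (7/9)w^2 + (7/9)w - 77/9

Build the Lagrange basis polynomials:
L_0(w) = (w - 1)(w - 4) / [18] = (1/18)w^2 - (5/18)w + 2/9
L_1(w) = (w + 2)(w - 4) / [-9] = -(1/9)w^2 + (2/9)w + 8/9
L_2(w) = (w + 2)(w - 1) / [18] = (1/18)w^2 + (1/18)w - 1/9
h(w) = (-7)·L_0 + (-7)·L_1 + 7·L_2
  (-7)·L_0(w) = -(7/18)w^2 + (35/18)w - 14/9
  (-7)·L_1(w) = (7/9)w^2 - (14/9)w - 56/9
  7·L_2(w) = (7/18)w^2 + (7/18)w - 7/9
Adding term by term: (7/9)w^2 + (7/9)w - 77/9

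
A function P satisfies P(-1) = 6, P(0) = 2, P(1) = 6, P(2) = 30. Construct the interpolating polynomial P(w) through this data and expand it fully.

Newton's divided differences:
P[-1,0] = (2 - 6) / (0 - (-1)) = -4
P[0,1] = (6 - 2) / (1 - 0) = 4
P[1,2] = (30 - 6) / (2 - 1) = 24
P[-1,0,1] = (4 - (-4)) / (1 - (-1)) = 4
P[0,1,2] = (24 - 4) / (2 - 0) = 10
P[-1,0,1,2] = (10 - 4) / (2 - (-1)) = 2
P(w) = 6 + (-4)·(w + 1) + 4·(w + 1)w + 2·(w + 1)w(w - 1)
Expanding: P(w) = 2w^3 + 4w^2 - 2w + 2

P(w) = 2w^3 + 4w^2 - 2w + 2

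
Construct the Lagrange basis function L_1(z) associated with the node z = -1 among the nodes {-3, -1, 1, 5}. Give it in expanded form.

L_1(z) = (1/24)z^3 - (1/8)z^2 - (13/24)z + 5/8

L_1(z) = (z + 3)(z - 1)(z - 5) / [(2)·(-2)·(-6)]
       = (z^3 - 3z^2 - 13z + 15) / (24)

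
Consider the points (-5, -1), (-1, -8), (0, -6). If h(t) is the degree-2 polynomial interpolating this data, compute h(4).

Using Newton's divided-difference form:
h[-5,-1] = (-8 - (-1)) / (-1 - (-5)) = -7/4
h[-1,0] = (-6 - (-8)) / (0 - (-1)) = 2
h[-5,-1,0] = (2 - (-7/4)) / (0 - (-5)) = 3/4
h(4) = -1 + (-7/4)·(9) + (3/4)·(9)·(5) = 17

17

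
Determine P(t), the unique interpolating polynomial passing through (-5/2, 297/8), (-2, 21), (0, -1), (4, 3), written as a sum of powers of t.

Build the Lagrange basis polynomials:
L_0(t) = (t + 2)t(t - 4) / [-65/8] = -(8/65)t^3 + (16/65)t^2 + (64/65)t
L_1(t) = (t + 5/2)t(t - 4) / [6] = (1/6)t^3 - (1/4)t^2 - (5/3)t
L_2(t) = (t + 5/2)(t + 2)(t - 4) / [-20] = -(1/20)t^3 - (1/40)t^2 + (13/20)t + 1
L_3(t) = (t + 5/2)(t + 2)t / [156] = (1/156)t^3 + (3/104)t^2 + (5/156)t
P(t) = (297/8)·L_0 + 21·L_1 + (-1)·L_2 + 3·L_3
  (297/8)·L_0(t) = -(297/65)t^3 + (594/65)t^2 + (2376/65)t
  21·L_1(t) = (7/2)t^3 - (21/4)t^2 - 35t
  (-1)·L_2(t) = (1/20)t^3 + (1/40)t^2 - (13/20)t - 1
  3·L_3(t) = (1/52)t^3 + (9/104)t^2 + (5/52)t
Adding term by term: -t^3 + 4t^2 + t - 1

P(t) = -t^3 + 4t^2 + t - 1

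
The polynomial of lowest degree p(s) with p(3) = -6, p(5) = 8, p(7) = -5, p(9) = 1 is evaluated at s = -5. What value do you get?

-1252

L_0(-5) = (-10)·(-12)·(-14)/[(-2)·(-4)·(-6)] = 35
L_1(-5) = (-8)·(-12)·(-14)/[(2)·(-2)·(-4)] = -84
L_2(-5) = (-8)·(-10)·(-14)/[(4)·(2)·(-2)] = 70
L_3(-5) = (-8)·(-10)·(-12)/[(6)·(4)·(2)] = -20
Sum: (-6)·(35) + 8·(-84) + (-5)·(70) + 1·(-20) = -1252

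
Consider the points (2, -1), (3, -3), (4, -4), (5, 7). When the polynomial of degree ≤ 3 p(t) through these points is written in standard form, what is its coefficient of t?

Build the Lagrange basis polynomials:
L_0(t) = (t - 3)(t - 4)(t - 5) / [-6] = -(1/6)t^3 + 2t^2 - (47/6)t + 10
L_1(t) = (t - 2)(t - 4)(t - 5) / [2] = (1/2)t^3 - (11/2)t^2 + 19t - 20
L_2(t) = (t - 2)(t - 3)(t - 5) / [-2] = -(1/2)t^3 + 5t^2 - (31/2)t + 15
L_3(t) = (t - 2)(t - 3)(t - 4) / [6] = (1/6)t^3 - (3/2)t^2 + (13/3)t - 4
p(t) = (-1)·L_0 + (-3)·L_1 + (-4)·L_2 + 7·L_3
Only the coefficient of t is needed; take it from each L_i and combine:
(-1)·(-47/6) + (-3)·(19) + (-4)·(-31/2) + 7·(13/3) = 259/6

259/6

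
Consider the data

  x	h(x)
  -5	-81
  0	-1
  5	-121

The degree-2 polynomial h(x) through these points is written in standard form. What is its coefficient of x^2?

L_0(x) = x(x - 5) / [50] = (1/50)x^2 - (1/10)x
L_1(x) = (x + 5)(x - 5) / [-25] = -(1/25)x^2 + 1
L_2(x) = (x + 5)x / [50] = (1/50)x^2 + (1/10)x
h(x) = (-81)·L_0 + (-1)·L_1 + (-121)·L_2
Only the coefficient of x^2 is needed; take it from each L_i and combine:
(-81)·(1/50) + (-1)·(-1/25) + (-121)·(1/50) = -4

-4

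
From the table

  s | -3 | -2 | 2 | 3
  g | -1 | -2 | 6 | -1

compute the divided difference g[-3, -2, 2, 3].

-2/5

g[-3,-2] = (-2 - (-1)) / (-2 - (-3)) = -1
g[-2,2] = (6 - (-2)) / (2 - (-2)) = 2
g[2,3] = (-1 - 6) / (3 - 2) = -7
g[-3,-2,2] = (2 - (-1)) / (2 - (-3)) = 3/5
g[-2,2,3] = (-7 - 2) / (3 - (-2)) = -9/5
g[-3,-2,2,3] = (-9/5 - 3/5) / (3 - (-3)) = -2/5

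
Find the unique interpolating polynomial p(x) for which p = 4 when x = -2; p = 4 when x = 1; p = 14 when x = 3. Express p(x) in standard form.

p(x) = x^2 + x + 2

Build the Lagrange basis polynomials:
L_0(x) = (x - 1)(x - 3) / [15] = (1/15)x^2 - (4/15)x + 1/5
L_1(x) = (x + 2)(x - 3) / [-6] = -(1/6)x^2 + (1/6)x + 1
L_2(x) = (x + 2)(x - 1) / [10] = (1/10)x^2 + (1/10)x - 1/5
p(x) = 4·L_0 + 4·L_1 + 14·L_2
  4·L_0(x) = (4/15)x^2 - (16/15)x + 4/5
  4·L_1(x) = -(2/3)x^2 + (2/3)x + 4
  14·L_2(x) = (7/5)x^2 + (7/5)x - 14/5
Adding term by term: x^2 + x + 2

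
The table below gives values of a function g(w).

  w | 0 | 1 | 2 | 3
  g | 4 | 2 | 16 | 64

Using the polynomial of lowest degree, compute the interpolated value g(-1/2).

43/8

Evaluate each Lagrange basis at w = -1/2:
L_0(-1/2) = (-3/2)·(-5/2)·(-7/2)/[(-1)·(-2)·(-3)] = 35/16
L_1(-1/2) = (-1/2)·(-5/2)·(-7/2)/[(1)·(-1)·(-2)] = -35/16
L_2(-1/2) = (-1/2)·(-3/2)·(-7/2)/[(2)·(1)·(-1)] = 21/16
L_3(-1/2) = (-1/2)·(-3/2)·(-5/2)/[(3)·(2)·(1)] = -5/16
Sum: 4·(35/16) + 2·(-35/16) + 16·(21/16) + 64·(-5/16) = 43/8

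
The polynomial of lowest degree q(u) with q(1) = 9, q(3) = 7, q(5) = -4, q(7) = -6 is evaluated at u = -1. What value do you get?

-16

Using Newton's divided-difference form:
q[1,3] = (7 - 9) / (3 - 1) = -1
q[3,5] = (-4 - 7) / (5 - 3) = -11/2
q[5,7] = (-6 - (-4)) / (7 - 5) = -1
q[1,3,5] = (-11/2 - (-1)) / (5 - 1) = -9/8
q[3,5,7] = (-1 - (-11/2)) / (7 - 3) = 9/8
q[1,3,5,7] = (9/8 - (-9/8)) / (7 - 1) = 3/8
q(-1) = 9 + (-1)·(-2) + (-9/8)·(-2)·(-4) + (3/8)·(-2)·(-4)·(-6) = -16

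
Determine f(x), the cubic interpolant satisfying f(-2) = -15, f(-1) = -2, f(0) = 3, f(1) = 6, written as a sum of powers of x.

f(x) = x^3 - x^2 + 3x + 3

L_0(x) = (x + 1)x(x - 1) / [-6] = -(1/6)x^3 + (1/6)x
L_1(x) = (x + 2)x(x - 1) / [2] = (1/2)x^3 + (1/2)x^2 - x
L_2(x) = (x + 2)(x + 1)(x - 1) / [-2] = -(1/2)x^3 - x^2 + (1/2)x + 1
L_3(x) = (x + 2)(x + 1)x / [6] = (1/6)x^3 + (1/2)x^2 + (1/3)x
f(x) = (-15)·L_0 + (-2)·L_1 + 3·L_2 + 6·L_3
  (-15)·L_0(x) = (5/2)x^3 - (5/2)x
  (-2)·L_1(x) = -x^3 - x^2 + 2x
  3·L_2(x) = -(3/2)x^3 - 3x^2 + (3/2)x + 3
  6·L_3(x) = x^3 + 3x^2 + 2x
Adding term by term: x^3 - x^2 + 3x + 3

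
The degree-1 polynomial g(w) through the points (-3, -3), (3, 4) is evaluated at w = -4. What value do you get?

-25/6

L_0(-4) = (-7)/[(-6)] = 7/6
L_1(-4) = (-1)/[(6)] = -1/6
Sum: (-3)·(7/6) + 4·(-1/6) = -25/6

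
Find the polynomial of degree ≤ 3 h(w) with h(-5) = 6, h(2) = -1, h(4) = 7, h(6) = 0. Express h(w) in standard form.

L_0(w) = (w - 2)(w - 4)(w - 6) / [-693] = -(1/693)w^3 + (4/231)w^2 - (4/63)w + 16/231
L_1(w) = (w + 5)(w - 4)(w - 6) / [56] = (1/56)w^3 - (5/56)w^2 - (13/28)w + 15/7
L_2(w) = (w + 5)(w - 2)(w - 6) / [-36] = -(1/36)w^3 + (1/12)w^2 + (7/9)w - 5/3
L_3(w) = (w + 5)(w - 2)(w - 4) / [88] = (1/88)w^3 - (1/88)w^2 - (1/4)w + 5/11
h(w) = 6·L_0 + (-1)·L_1 + 7·L_2 + 0·L_3
  6·L_0(w) = -(2/231)w^3 + (8/77)w^2 - (8/21)w + 32/77
  (-1)·L_1(w) = -(1/56)w^3 + (5/56)w^2 + (13/28)w - 15/7
  7·L_2(w) = -(7/36)w^3 + (7/12)w^2 + (49/9)w - 35/3
  0·L_3(w) = 0
Adding term by term: -(175/792)w^3 + (205/264)w^2 + (199/36)w - 442/33

h(w) = -(175/792)w^3 + (205/264)w^2 + (199/36)w - 442/33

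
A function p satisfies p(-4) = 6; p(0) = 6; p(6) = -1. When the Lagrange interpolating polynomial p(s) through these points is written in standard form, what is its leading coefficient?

-7/60

The leading coefficient equals the top divided difference p[-4,0,6].
p[-4,0] = (6 - 6) / (0 - (-4)) = 0
p[0,6] = (-1 - 6) / (6 - 0) = -7/6
p[-4,0,6] = (-7/6 - 0) / (6 - (-4)) = -7/60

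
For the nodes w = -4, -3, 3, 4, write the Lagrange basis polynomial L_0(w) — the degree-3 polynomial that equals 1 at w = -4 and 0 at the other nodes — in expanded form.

L_0(w) = -(1/56)w^3 + (1/14)w^2 + (9/56)w - 9/14

L_0(w) = (w + 3)(w - 3)(w - 4) / [(-1)·(-7)·(-8)]
       = (w^3 - 4w^2 - 9w + 36) / (-56)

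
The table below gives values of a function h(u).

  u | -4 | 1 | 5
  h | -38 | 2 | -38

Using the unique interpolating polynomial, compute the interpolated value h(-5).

Using Newton's divided-difference form:
h[-4,1] = (2 - (-38)) / (1 - (-4)) = 8
h[1,5] = (-38 - 2) / (5 - 1) = -10
h[-4,1,5] = (-10 - 8) / (5 - (-4)) = -2
h(-5) = -38 + 8·(-1) + (-2)·(-1)·(-6) = -58

-58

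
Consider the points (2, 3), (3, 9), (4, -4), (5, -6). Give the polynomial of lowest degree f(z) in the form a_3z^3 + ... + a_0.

f(z) = 5z^3 - (109/2)z^2 + (367/2)z - 186

L_0(z) = (z - 3)(z - 4)(z - 5) / [-6] = -(1/6)z^3 + 2z^2 - (47/6)z + 10
L_1(z) = (z - 2)(z - 4)(z - 5) / [2] = (1/2)z^3 - (11/2)z^2 + 19z - 20
L_2(z) = (z - 2)(z - 3)(z - 5) / [-2] = -(1/2)z^3 + 5z^2 - (31/2)z + 15
L_3(z) = (z - 2)(z - 3)(z - 4) / [6] = (1/6)z^3 - (3/2)z^2 + (13/3)z - 4
f(z) = 3·L_0 + 9·L_1 + (-4)·L_2 + (-6)·L_3
  3·L_0(z) = -(1/2)z^3 + 6z^2 - (47/2)z + 30
  9·L_1(z) = (9/2)z^3 - (99/2)z^2 + 171z - 180
  (-4)·L_2(z) = 2z^3 - 20z^2 + 62z - 60
  (-6)·L_3(z) = -z^3 + 9z^2 - 26z + 24
Adding term by term: 5z^3 - (109/2)z^2 + (367/2)z - 186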